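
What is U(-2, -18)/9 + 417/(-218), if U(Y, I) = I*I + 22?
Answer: 71675/1962 ≈ 36.532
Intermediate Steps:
U(Y, I) = 22 + I² (U(Y, I) = I² + 22 = 22 + I²)
U(-2, -18)/9 + 417/(-218) = (22 + (-18)²)/9 + 417/(-218) = (22 + 324)*(⅑) + 417*(-1/218) = 346*(⅑) - 417/218 = 346/9 - 417/218 = 71675/1962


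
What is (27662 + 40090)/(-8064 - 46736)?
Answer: -8469/6850 ≈ -1.2364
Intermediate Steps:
(27662 + 40090)/(-8064 - 46736) = 67752/(-54800) = 67752*(-1/54800) = -8469/6850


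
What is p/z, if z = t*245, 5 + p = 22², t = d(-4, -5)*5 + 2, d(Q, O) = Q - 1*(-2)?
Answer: -479/1960 ≈ -0.24439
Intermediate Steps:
d(Q, O) = 2 + Q (d(Q, O) = Q + 2 = 2 + Q)
t = -8 (t = (2 - 4)*5 + 2 = -2*5 + 2 = -10 + 2 = -8)
p = 479 (p = -5 + 22² = -5 + 484 = 479)
z = -1960 (z = -8*245 = -1960)
p/z = 479/(-1960) = 479*(-1/1960) = -479/1960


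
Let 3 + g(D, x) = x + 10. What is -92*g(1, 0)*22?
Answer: -14168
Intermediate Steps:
g(D, x) = 7 + x (g(D, x) = -3 + (x + 10) = -3 + (10 + x) = 7 + x)
-92*g(1, 0)*22 = -92*(7 + 0)*22 = -92*7*22 = -644*22 = -14168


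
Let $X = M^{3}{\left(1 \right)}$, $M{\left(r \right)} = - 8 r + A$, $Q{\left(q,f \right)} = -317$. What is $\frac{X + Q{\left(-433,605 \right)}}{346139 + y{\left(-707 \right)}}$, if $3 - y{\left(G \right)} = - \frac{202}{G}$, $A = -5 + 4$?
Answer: $- \frac{3661}{1211496} \approx -0.0030219$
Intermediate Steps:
$A = -1$
$M{\left(r \right)} = -1 - 8 r$ ($M{\left(r \right)} = - 8 r - 1 = -1 - 8 r$)
$X = -729$ ($X = \left(-1 - 8\right)^{3} = \left(-9\right)^{3} = -729$)
$y{\left(G \right)} = 3 + \frac{202}{G}$ ($y{\left(G \right)} = 3 - - \frac{202}{G} = 3 + \frac{202}{G}$)
$\frac{X + Q{\left(-433,605 \right)}}{346139 + y{\left(-707 \right)}} = \frac{-729 - 317}{346139 + \left(3 + \frac{202}{-707}\right)} = - \frac{1046}{346139 + \left(3 + 202 \left(- \frac{1}{707}\right)\right)} = - \frac{1046}{346139 + \left(3 - \frac{2}{7}\right)} = - \frac{1046}{346139 + \frac{19}{7}} = - \frac{1046}{\frac{2422992}{7}} = \left(-1046\right) \frac{7}{2422992} = - \frac{3661}{1211496}$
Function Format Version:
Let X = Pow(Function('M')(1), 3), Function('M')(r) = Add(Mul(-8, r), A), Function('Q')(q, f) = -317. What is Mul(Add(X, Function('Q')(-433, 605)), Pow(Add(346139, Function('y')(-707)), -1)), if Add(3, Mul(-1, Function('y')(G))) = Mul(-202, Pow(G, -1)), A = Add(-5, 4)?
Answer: Rational(-3661, 1211496) ≈ -0.0030219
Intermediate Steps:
A = -1
Function('M')(r) = Add(-1, Mul(-8, r)) (Function('M')(r) = Add(Mul(-8, r), -1) = Add(-1, Mul(-8, r)))
X = -729 (X = Pow(Add(-1, Mul(-8, 1)), 3) = Pow(Add(-1, -8), 3) = Pow(-9, 3) = -729)
Function('y')(G) = Add(3, Mul(202, Pow(G, -1))) (Function('y')(G) = Add(3, Mul(-1, Mul(-202, Pow(G, -1)))) = Add(3, Mul(202, Pow(G, -1))))
Mul(Add(X, Function('Q')(-433, 605)), Pow(Add(346139, Function('y')(-707)), -1)) = Mul(Add(-729, -317), Pow(Add(346139, Add(3, Mul(202, Pow(-707, -1)))), -1)) = Mul(-1046, Pow(Add(346139, Add(3, Mul(202, Rational(-1, 707)))), -1)) = Mul(-1046, Pow(Add(346139, Add(3, Rational(-2, 7))), -1)) = Mul(-1046, Pow(Add(346139, Rational(19, 7)), -1)) = Mul(-1046, Pow(Rational(2422992, 7), -1)) = Mul(-1046, Rational(7, 2422992)) = Rational(-3661, 1211496)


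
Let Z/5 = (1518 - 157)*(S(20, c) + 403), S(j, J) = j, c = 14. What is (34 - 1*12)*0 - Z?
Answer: -2878515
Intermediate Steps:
Z = 2878515 (Z = 5*((1518 - 157)*(20 + 403)) = 5*(1361*423) = 5*575703 = 2878515)
(34 - 1*12)*0 - Z = (34 - 1*12)*0 - 1*2878515 = (34 - 12)*0 - 2878515 = 22*0 - 2878515 = 0 - 2878515 = -2878515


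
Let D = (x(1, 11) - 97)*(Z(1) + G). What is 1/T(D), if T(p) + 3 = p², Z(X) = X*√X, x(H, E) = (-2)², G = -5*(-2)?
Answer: 1/1046526 ≈ 9.5554e-7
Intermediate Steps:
G = 10
x(H, E) = 4
Z(X) = X^(3/2)
D = -1023 (D = (4 - 97)*(1^(3/2) + 10) = -93*(1 + 10) = -93*11 = -1023)
T(p) = -3 + p²
1/T(D) = 1/(-3 + (-1023)²) = 1/(-3 + 1046529) = 1/1046526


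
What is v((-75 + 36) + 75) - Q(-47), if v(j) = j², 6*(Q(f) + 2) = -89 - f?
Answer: 1305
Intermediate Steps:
Q(f) = -101/6 - f/6 (Q(f) = -2 + (-89 - f)/6 = -2 + (-89/6 - f/6) = -101/6 - f/6)
v((-75 + 36) + 75) - Q(-47) = ((-75 + 36) + 75)² - (-101/6 - ⅙*(-47)) = (-39 + 75)² - (-101/6 + 47/6) = 36² - 1*(-9) = 1296 + 9 = 1305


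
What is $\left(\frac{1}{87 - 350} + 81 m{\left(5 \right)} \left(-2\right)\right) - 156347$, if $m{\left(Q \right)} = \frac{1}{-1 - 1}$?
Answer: $- \frac{41097959}{263} \approx -1.5627 \cdot 10^{5}$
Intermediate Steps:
$m{\left(Q \right)} = - \frac{1}{2}$ ($m{\left(Q \right)} = \frac{1}{-2} = - \frac{1}{2}$)
$\left(\frac{1}{87 - 350} + 81 m{\left(5 \right)} \left(-2\right)\right) - 156347 = \left(\frac{1}{87 - 350} + 81 \left(\left(- \frac{1}{2}\right) \left(-2\right)\right)\right) - 156347 = \left(\frac{1}{-263} + 81 \cdot 1\right) - 156347 = \left(- \frac{1}{263} + 81\right) - 156347 = \frac{21302}{263} - 156347 = - \frac{41097959}{263}$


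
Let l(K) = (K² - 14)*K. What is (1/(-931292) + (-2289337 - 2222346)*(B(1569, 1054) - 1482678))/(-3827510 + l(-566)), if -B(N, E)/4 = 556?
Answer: -6239104246347585271/172420408537944 ≈ -36185.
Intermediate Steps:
B(N, E) = -2224 (B(N, E) = -4*556 = -2224)
l(K) = K*(-14 + K²) (l(K) = (-14 + K²)*K = K*(-14 + K²))
(1/(-931292) + (-2289337 - 2222346)*(B(1569, 1054) - 1482678))/(-3827510 + l(-566)) = (1/(-931292) + (-2289337 - 2222346)*(-2224 - 1482678))/(-3827510 - 566*(-14 + (-566)²)) = (-1/931292 - 4511683*(-1484902))/(-3827510 - 566*(-14 + 320356)) = (-1/931292 + 6699407110066)/(-3827510 - 566*320342) = 6239104246347585271/(931292*(-3827510 - 181313572)) = (6239104246347585271/931292)/(-185141082) = (6239104246347585271/931292)*(-1/185141082) = -6239104246347585271/172420408537944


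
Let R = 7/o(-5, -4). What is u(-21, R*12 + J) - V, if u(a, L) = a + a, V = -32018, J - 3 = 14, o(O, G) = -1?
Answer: 31976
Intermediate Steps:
J = 17 (J = 3 + 14 = 17)
R = -7 (R = 7/(-1) = 7*(-1) = -7)
u(a, L) = 2*a
u(-21, R*12 + J) - V = 2*(-21) - 1*(-32018) = -42 + 32018 = 31976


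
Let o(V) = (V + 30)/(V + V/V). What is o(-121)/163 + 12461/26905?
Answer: 49237103/105252360 ≈ 0.46780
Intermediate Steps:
o(V) = (30 + V)/(1 + V) (o(V) = (30 + V)/(V + 1) = (30 + V)/(1 + V))
o(-121)/163 + 12461/26905 = ((30 - 121)/(1 - 121))/163 + 12461/26905 = (-91/(-120))*(1/163) + 12461*(1/26905) = -1/120*(-91)*(1/163) + 12461/26905 = (91/120)*(1/163) + 12461/26905 = 91/19560 + 12461/26905 = 49237103/105252360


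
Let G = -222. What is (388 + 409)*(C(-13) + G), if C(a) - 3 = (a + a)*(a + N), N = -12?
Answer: 343507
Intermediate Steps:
C(a) = 3 + 2*a*(-12 + a) (C(a) = 3 + (a + a)*(a - 12) = 3 + (2*a)*(-12 + a) = 3 + 2*a*(-12 + a))
(388 + 409)*(C(-13) + G) = (388 + 409)*((3 - 24*(-13) + 2*(-13)²) - 222) = 797*((3 + 312 + 2*169) - 222) = 797*((3 + 312 + 338) - 222) = 797*(653 - 222) = 797*431 = 343507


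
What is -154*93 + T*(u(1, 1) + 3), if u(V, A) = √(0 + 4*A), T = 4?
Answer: -14302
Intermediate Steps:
u(V, A) = 2*√A (u(V, A) = √(4*A) = 2*√A)
-154*93 + T*(u(1, 1) + 3) = -154*93 + 4*(2*√1 + 3) = -14322 + 4*(2*1 + 3) = -14322 + 4*(2 + 3) = -14322 + 4*5 = -14322 + 20 = -14302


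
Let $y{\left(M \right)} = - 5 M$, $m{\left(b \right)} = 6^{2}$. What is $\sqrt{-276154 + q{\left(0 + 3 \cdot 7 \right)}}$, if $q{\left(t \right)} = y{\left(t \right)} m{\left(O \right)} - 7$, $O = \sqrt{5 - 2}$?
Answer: $i \sqrt{279941} \approx 529.09 i$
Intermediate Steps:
$O = \sqrt{3} \approx 1.732$
$m{\left(b \right)} = 36$
$q{\left(t \right)} = -7 - 180 t$ ($q{\left(t \right)} = - 5 t 36 - 7 = - 180 t - 7 = -7 - 180 t$)
$\sqrt{-276154 + q{\left(0 + 3 \cdot 7 \right)}} = \sqrt{-276154 - \left(7 + 180 \left(0 + 3 \cdot 7\right)\right)} = \sqrt{-276154 - \left(7 + 180 \left(0 + 21\right)\right)} = \sqrt{-276154 - 3787} = \sqrt{-279941} = i \sqrt{279941}$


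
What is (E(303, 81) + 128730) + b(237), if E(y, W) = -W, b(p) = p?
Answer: 128886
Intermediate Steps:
(E(303, 81) + 128730) + b(237) = (-1*81 + 128730) + 237 = (-81 + 128730) + 237 = 128649 + 237 = 128886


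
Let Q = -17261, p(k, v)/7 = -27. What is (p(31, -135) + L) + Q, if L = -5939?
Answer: -23389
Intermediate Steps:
p(k, v) = -189 (p(k, v) = 7*(-27) = -189)
(p(31, -135) + L) + Q = (-189 - 5939) - 17261 = -6128 - 17261 = -23389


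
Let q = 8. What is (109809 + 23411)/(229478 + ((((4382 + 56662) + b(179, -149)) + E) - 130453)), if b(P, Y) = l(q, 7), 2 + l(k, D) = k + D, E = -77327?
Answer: 26644/16551 ≈ 1.6098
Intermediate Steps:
l(k, D) = -2 + D + k (l(k, D) = -2 + (k + D) = -2 + (D + k) = -2 + D + k)
b(P, Y) = 13 (b(P, Y) = -2 + 7 + 8 = 13)
(109809 + 23411)/(229478 + ((((4382 + 56662) + b(179, -149)) + E) - 130453)) = (109809 + 23411)/(229478 + ((((4382 + 56662) + 13) - 77327) - 130453)) = 133220/(229478 + (((61044 + 13) - 77327) - 130453)) = 133220/(229478 + ((61057 - 77327) - 130453)) = 133220/(229478 + (-16270 - 130453)) = 133220/(229478 - 146723) = 133220/82755 = 133220*(1/82755) = 26644/16551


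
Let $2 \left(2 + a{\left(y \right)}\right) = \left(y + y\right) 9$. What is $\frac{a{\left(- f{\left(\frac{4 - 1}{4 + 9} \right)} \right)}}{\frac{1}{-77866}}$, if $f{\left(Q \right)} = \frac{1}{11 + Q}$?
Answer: $\frac{15923597}{73} \approx 2.1813 \cdot 10^{5}$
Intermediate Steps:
$a{\left(y \right)} = -2 + 9 y$ ($a{\left(y \right)} = -2 + \frac{\left(y + y\right) 9}{2} = -2 + \frac{2 y 9}{2} = -2 + \frac{18 y}{2} = -2 + 9 y$)
$\frac{a{\left(- f{\left(\frac{4 - 1}{4 + 9} \right)} \right)}}{\frac{1}{-77866}} = \frac{-2 + 9 \left(- \frac{1}{11 + \frac{4 - 1}{4 + 9}}\right)}{\frac{1}{-77866}} = \frac{-2 + 9 \left(- \frac{1}{11 + \frac{3}{13}}\right)}{- \frac{1}{77866}} = \left(-2 + 9 \left(- \frac{1}{11 + 3 \cdot \frac{1}{13}}\right)\right) \left(-77866\right) = \left(-2 + 9 \left(- \frac{1}{11 + \frac{3}{13}}\right)\right) \left(-77866\right) = \left(-2 + 9 \left(- \frac{1}{\frac{146}{13}}\right)\right) \left(-77866\right) = \left(-2 + 9 \left(\left(-1\right) \frac{13}{146}\right)\right) \left(-77866\right) = \left(-2 + 9 \left(- \frac{13}{146}\right)\right) \left(-77866\right) = \left(-2 - \frac{117}{146}\right) \left(-77866\right) = \left(- \frac{409}{146}\right) \left(-77866\right) = \frac{15923597}{73}$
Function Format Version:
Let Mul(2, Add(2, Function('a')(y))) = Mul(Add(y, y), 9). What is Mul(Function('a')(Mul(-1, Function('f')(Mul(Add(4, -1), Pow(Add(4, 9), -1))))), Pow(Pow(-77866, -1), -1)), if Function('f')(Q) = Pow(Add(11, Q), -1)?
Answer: Rational(15923597, 73) ≈ 2.1813e+5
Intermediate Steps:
Function('a')(y) = Add(-2, Mul(9, y)) (Function('a')(y) = Add(-2, Mul(Rational(1, 2), Mul(Add(y, y), 9))) = Add(-2, Mul(Rational(1, 2), Mul(Mul(2, y), 9))) = Add(-2, Mul(Rational(1, 2), Mul(18, y))) = Add(-2, Mul(9, y)))
Mul(Function('a')(Mul(-1, Function('f')(Mul(Add(4, -1), Pow(Add(4, 9), -1))))), Pow(Pow(-77866, -1), -1)) = Mul(Add(-2, Mul(9, Mul(-1, Pow(Add(11, Mul(Add(4, -1), Pow(Add(4, 9), -1))), -1)))), Pow(Pow(-77866, -1), -1)) = Mul(Add(-2, Mul(9, Mul(-1, Pow(Add(11, Mul(3, Pow(13, -1))), -1)))), Pow(Rational(-1, 77866), -1)) = Mul(Add(-2, Mul(9, Mul(-1, Pow(Add(11, Mul(3, Rational(1, 13))), -1)))), -77866) = Mul(Add(-2, Mul(9, Mul(-1, Pow(Add(11, Rational(3, 13)), -1)))), -77866) = Mul(Add(-2, Mul(9, Mul(-1, Pow(Rational(146, 13), -1)))), -77866) = Mul(Add(-2, Mul(9, Mul(-1, Rational(13, 146)))), -77866) = Mul(Add(-2, Mul(9, Rational(-13, 146))), -77866) = Mul(Add(-2, Rational(-117, 146)), -77866) = Mul(Rational(-409, 146), -77866) = Rational(15923597, 73)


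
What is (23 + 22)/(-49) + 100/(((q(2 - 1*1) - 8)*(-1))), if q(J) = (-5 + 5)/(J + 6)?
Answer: 1135/98 ≈ 11.582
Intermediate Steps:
q(J) = 0 (q(J) = 0/(6 + J) = 0)
(23 + 22)/(-49) + 100/(((q(2 - 1*1) - 8)*(-1))) = (23 + 22)/(-49) + 100/(((0 - 8)*(-1))) = 45*(-1/49) + 100/((-8*(-1))) = -45/49 + 100/8 = -45/49 + 100*(⅛) = -45/49 + 25/2 = 1135/98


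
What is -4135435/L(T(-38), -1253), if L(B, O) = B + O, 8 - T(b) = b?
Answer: 4135435/1207 ≈ 3426.2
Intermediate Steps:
T(b) = 8 - b
-4135435/L(T(-38), -1253) = -4135435/((8 - 1*(-38)) - 1253) = -4135435/((8 + 38) - 1253) = -4135435/(46 - 1253) = -4135435/(-1207) = -4135435*(-1/1207) = 4135435/1207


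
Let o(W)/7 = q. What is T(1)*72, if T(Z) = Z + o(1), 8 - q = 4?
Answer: 2088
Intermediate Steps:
q = 4 (q = 8 - 1*4 = 8 - 4 = 4)
o(W) = 28 (o(W) = 7*4 = 28)
T(Z) = 28 + Z (T(Z) = Z + 28 = 28 + Z)
T(1)*72 = (28 + 1)*72 = 29*72 = 2088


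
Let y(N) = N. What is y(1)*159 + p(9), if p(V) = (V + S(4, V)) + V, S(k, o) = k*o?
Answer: 213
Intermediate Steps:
p(V) = 6*V (p(V) = (V + 4*V) + V = 5*V + V = 6*V)
y(1)*159 + p(9) = 1*159 + 6*9 = 159 + 54 = 213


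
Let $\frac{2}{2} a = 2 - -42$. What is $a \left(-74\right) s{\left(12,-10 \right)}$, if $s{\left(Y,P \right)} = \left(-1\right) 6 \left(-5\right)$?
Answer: $-97680$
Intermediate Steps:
$s{\left(Y,P \right)} = 30$ ($s{\left(Y,P \right)} = \left(-6\right) \left(-5\right) = 30$)
$a = 44$ ($a = 2 - -42 = 2 + 42 = 44$)
$a \left(-74\right) s{\left(12,-10 \right)} = 44 \left(-74\right) 30 = \left(-3256\right) 30 = -97680$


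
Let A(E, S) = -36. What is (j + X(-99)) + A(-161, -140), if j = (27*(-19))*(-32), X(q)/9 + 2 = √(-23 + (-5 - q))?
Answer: 16362 + 9*√71 ≈ 16438.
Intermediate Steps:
X(q) = -18 + 9*√(-28 - q) (X(q) = -18 + 9*√(-23 + (-5 - q)) = -18 + 9*√(-28 - q))
j = 16416 (j = -513*(-32) = 16416)
(j + X(-99)) + A(-161, -140) = (16416 + (-18 + 9*√(-28 - 1*(-99)))) - 36 = (16416 + (-18 + 9*√(-28 + 99))) - 36 = (16416 + (-18 + 9*√71)) - 36 = (16398 + 9*√71) - 36 = 16362 + 9*√71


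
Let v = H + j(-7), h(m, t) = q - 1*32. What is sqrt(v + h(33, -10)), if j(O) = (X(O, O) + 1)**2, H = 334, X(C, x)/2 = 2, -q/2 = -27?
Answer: sqrt(381) ≈ 19.519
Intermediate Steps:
q = 54 (q = -2*(-27) = 54)
X(C, x) = 4 (X(C, x) = 2*2 = 4)
h(m, t) = 22 (h(m, t) = 54 - 1*32 = 54 - 32 = 22)
j(O) = 25 (j(O) = (4 + 1)**2 = 5**2 = 25)
v = 359 (v = 334 + 25 = 359)
sqrt(v + h(33, -10)) = sqrt(359 + 22) = sqrt(381)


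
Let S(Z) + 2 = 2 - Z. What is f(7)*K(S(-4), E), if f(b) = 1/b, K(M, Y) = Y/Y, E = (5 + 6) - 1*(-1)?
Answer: ⅐ ≈ 0.14286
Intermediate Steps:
S(Z) = -Z (S(Z) = -2 + (2 - Z) = -Z)
E = 12 (E = 11 + 1 = 12)
K(M, Y) = 1
f(7)*K(S(-4), E) = 1/7 = (⅐)*1 = ⅐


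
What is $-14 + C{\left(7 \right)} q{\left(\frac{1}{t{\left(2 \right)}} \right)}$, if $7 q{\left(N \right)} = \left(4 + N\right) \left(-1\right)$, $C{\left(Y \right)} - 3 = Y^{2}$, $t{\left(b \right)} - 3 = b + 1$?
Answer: $- \frac{944}{21} \approx -44.952$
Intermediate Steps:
$t{\left(b \right)} = 4 + b$ ($t{\left(b \right)} = 3 + \left(b + 1\right) = 3 + \left(1 + b\right) = 4 + b$)
$C{\left(Y \right)} = 3 + Y^{2}$
$q{\left(N \right)} = - \frac{4}{7} - \frac{N}{7}$ ($q{\left(N \right)} = \frac{\left(4 + N\right) \left(-1\right)}{7} = \frac{-4 - N}{7} = - \frac{4}{7} - \frac{N}{7}$)
$-14 + C{\left(7 \right)} q{\left(\frac{1}{t{\left(2 \right)}} \right)} = -14 + \left(3 + 7^{2}\right) \left(- \frac{4}{7} - \frac{1}{7 \left(4 + 2\right)}\right) = -14 + \left(3 + 49\right) \left(- \frac{4}{7} - \frac{1}{7 \cdot 6}\right) = -14 + 52 \left(- \frac{4}{7} - \frac{1}{42}\right) = -14 + 52 \left(- \frac{25}{42}\right) = -14 - \frac{650}{21} = - \frac{944}{21}$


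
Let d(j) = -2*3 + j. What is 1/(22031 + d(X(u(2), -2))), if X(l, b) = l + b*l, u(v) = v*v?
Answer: 1/22021 ≈ 4.5411e-5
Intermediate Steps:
u(v) = v²
d(j) = -6 + j
1/(22031 + d(X(u(2), -2))) = 1/(22031 + (-6 + 2²*(1 - 2))) = 1/(22031 + (-6 + 4*(-1))) = 1/(22031 + (-6 - 4)) = 1/(22031 - 10) = 1/22021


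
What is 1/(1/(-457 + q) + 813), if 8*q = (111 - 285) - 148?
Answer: 1989/1617053 ≈ 0.0012300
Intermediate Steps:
q = -161/4 (q = ((111 - 285) - 148)/8 = (-174 - 148)/8 = (⅛)*(-322) = -161/4 ≈ -40.250)
1/(1/(-457 + q) + 813) = 1/(1/(-457 - 161/4) + 813) = 1/(1/(-1989/4) + 813) = 1/(-4/1989 + 813) = 1/(1617053/1989) = 1989/1617053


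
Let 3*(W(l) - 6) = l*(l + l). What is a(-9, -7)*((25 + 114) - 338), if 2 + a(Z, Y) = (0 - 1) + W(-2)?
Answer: -3383/3 ≈ -1127.7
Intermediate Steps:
W(l) = 6 + 2*l**2/3 (W(l) = 6 + (l*(l + l))/3 = 6 + (l*(2*l))/3 = 6 + (2*l**2)/3 = 6 + 2*l**2/3)
a(Z, Y) = 17/3 (a(Z, Y) = -2 + ((0 - 1) + (6 + (2/3)*(-2)**2)) = -2 + (-1 + (6 + (2/3)*4)) = -2 + (-1 + (6 + 8/3)) = -2 + (-1 + 26/3) = -2 + 23/3 = 17/3)
a(-9, -7)*((25 + 114) - 338) = 17*((25 + 114) - 338)/3 = 17*(139 - 338)/3 = (17/3)*(-199) = -3383/3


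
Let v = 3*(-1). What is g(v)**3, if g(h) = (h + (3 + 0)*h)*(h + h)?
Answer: 373248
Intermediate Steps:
v = -3
g(h) = 8*h**2 (g(h) = (h + 3*h)*(2*h) = (4*h)*(2*h) = 8*h**2)
g(v)**3 = (8*(-3)**2)**3 = (8*9)**3 = 72**3 = 373248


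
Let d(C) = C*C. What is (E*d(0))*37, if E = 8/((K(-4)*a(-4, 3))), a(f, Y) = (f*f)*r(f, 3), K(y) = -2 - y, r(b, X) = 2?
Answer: 0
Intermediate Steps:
a(f, Y) = 2*f**2 (a(f, Y) = (f*f)*2 = f**2*2 = 2*f**2)
E = 1/8 (E = 8/(((-2 - 1*(-4))*(2*(-4)**2))) = 8/(((-2 + 4)*(2*16))) = 8/((2*32)) = 8/64 = 8*(1/64) = 1/8 ≈ 0.12500)
d(C) = C**2
(E*d(0))*37 = ((1/8)*0**2)*37 = ((1/8)*0)*37 = 0*37 = 0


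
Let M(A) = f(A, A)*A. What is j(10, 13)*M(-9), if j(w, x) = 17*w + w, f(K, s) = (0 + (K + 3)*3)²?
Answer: -524880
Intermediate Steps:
f(K, s) = (9 + 3*K)² (f(K, s) = (0 + (3 + K)*3)² = (0 + (9 + 3*K))² = (9 + 3*K)²)
M(A) = 9*A*(3 + A)² (M(A) = (9*(3 + A)²)*A = 9*A*(3 + A)²)
j(w, x) = 18*w
j(10, 13)*M(-9) = (18*10)*(9*(-9)*(3 - 9)²) = 180*(9*(-9)*(-6)²) = 180*(9*(-9)*36) = 180*(-2916) = -524880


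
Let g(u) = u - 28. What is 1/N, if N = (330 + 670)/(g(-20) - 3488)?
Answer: -442/125 ≈ -3.5360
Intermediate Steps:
g(u) = -28 + u
N = -125/442 (N = (330 + 670)/((-28 - 20) - 3488) = 1000/(-48 - 3488) = 1000/(-3536) = 1000*(-1/3536) = -125/442 ≈ -0.28281)
1/N = 1/(-125/442) = -442/125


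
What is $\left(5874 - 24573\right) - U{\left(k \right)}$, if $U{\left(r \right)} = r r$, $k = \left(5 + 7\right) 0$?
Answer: $-18699$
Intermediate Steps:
$k = 0$ ($k = 12 \cdot 0 = 0$)
$U{\left(r \right)} = r^{2}$
$\left(5874 - 24573\right) - U{\left(k \right)} = \left(5874 - 24573\right) - 0^{2} = -18699 - 0 = -18699 + 0 = -18699$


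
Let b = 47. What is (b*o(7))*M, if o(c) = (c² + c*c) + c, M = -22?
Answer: -108570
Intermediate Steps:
o(c) = c + 2*c² (o(c) = (c² + c²) + c = 2*c² + c = c + 2*c²)
(b*o(7))*M = (47*(7*(1 + 2*7)))*(-22) = (47*(7*(1 + 14)))*(-22) = (47*(7*15))*(-22) = (47*105)*(-22) = 4935*(-22) = -108570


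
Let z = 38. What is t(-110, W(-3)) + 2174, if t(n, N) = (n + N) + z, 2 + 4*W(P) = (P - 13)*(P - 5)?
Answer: 4267/2 ≈ 2133.5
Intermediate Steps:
W(P) = -1/2 + (-13 + P)*(-5 + P)/4 (W(P) = -1/2 + ((P - 13)*(P - 5))/4 = -1/2 + ((-13 + P)*(-5 + P))/4 = -1/2 + (-13 + P)*(-5 + P)/4)
t(n, N) = 38 + N + n (t(n, N) = (n + N) + 38 = (N + n) + 38 = 38 + N + n)
t(-110, W(-3)) + 2174 = (38 + (63/4 - 9/2*(-3) + (1/4)*(-3)**2) - 110) + 2174 = (38 + (63/4 + 27/2 + (1/4)*9) - 110) + 2174 = (38 + (63/4 + 27/2 + 9/4) - 110) + 2174 = (38 + 63/2 - 110) + 2174 = -81/2 + 2174 = 4267/2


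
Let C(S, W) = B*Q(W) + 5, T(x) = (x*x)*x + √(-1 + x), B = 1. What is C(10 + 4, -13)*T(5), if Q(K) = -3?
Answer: 254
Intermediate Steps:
T(x) = x³ + √(-1 + x) (T(x) = x²*x + √(-1 + x) = x³ + √(-1 + x))
C(S, W) = 2 (C(S, W) = 1*(-3) + 5 = -3 + 5 = 2)
C(10 + 4, -13)*T(5) = 2*(5³ + √(-1 + 5)) = 2*(125 + √4) = 2*(125 + 2) = 2*127 = 254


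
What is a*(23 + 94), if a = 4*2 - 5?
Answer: 351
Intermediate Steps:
a = 3 (a = 8 - 5 = 3)
a*(23 + 94) = 3*(23 + 94) = 3*117 = 351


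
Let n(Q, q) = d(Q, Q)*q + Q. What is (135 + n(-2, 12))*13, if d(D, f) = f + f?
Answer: 1105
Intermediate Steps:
d(D, f) = 2*f
n(Q, q) = Q + 2*Q*q (n(Q, q) = (2*Q)*q + Q = 2*Q*q + Q = Q + 2*Q*q)
(135 + n(-2, 12))*13 = (135 - 2*(1 + 2*12))*13 = (135 - 2*(1 + 24))*13 = (135 - 2*25)*13 = (135 - 50)*13 = 85*13 = 1105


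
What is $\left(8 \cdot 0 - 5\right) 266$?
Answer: $-1330$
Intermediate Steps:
$\left(8 \cdot 0 - 5\right) 266 = \left(0 - 5\right) 266 = \left(-5\right) 266 = -1330$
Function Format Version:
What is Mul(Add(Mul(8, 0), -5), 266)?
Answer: -1330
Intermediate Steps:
Mul(Add(Mul(8, 0), -5), 266) = Mul(Add(0, -5), 266) = Mul(-5, 266) = -1330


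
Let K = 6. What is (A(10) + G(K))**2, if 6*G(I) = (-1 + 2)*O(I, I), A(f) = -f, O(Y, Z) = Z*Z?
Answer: 16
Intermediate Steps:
O(Y, Z) = Z**2
G(I) = I**2/6 (G(I) = ((-1 + 2)*I**2)/6 = (1*I**2)/6 = I**2/6)
(A(10) + G(K))**2 = (-1*10 + (1/6)*6**2)**2 = (-10 + (1/6)*36)**2 = (-10 + 6)**2 = (-4)**2 = 16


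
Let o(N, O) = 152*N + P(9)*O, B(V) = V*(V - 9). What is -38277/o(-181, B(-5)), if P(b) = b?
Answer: 38277/26882 ≈ 1.4239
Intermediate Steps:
B(V) = V*(-9 + V)
o(N, O) = 9*O + 152*N (o(N, O) = 152*N + 9*O = 9*O + 152*N)
-38277/o(-181, B(-5)) = -38277/(9*(-5*(-9 - 5)) + 152*(-181)) = -38277/(9*(-5*(-14)) - 27512) = -38277/(9*70 - 27512) = -38277/(630 - 27512) = -38277/(-26882) = -38277*(-1/26882) = 38277/26882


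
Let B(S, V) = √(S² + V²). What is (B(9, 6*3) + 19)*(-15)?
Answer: -285 - 135*√5 ≈ -586.87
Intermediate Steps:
(B(9, 6*3) + 19)*(-15) = (√(9² + (6*3)²) + 19)*(-15) = (√(81 + 18²) + 19)*(-15) = (√(81 + 324) + 19)*(-15) = (√405 + 19)*(-15) = (9*√5 + 19)*(-15) = (19 + 9*√5)*(-15) = -285 - 135*√5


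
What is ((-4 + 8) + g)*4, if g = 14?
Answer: 72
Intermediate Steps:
((-4 + 8) + g)*4 = ((-4 + 8) + 14)*4 = (4 + 14)*4 = 18*4 = 72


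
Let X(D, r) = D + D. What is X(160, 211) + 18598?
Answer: 18918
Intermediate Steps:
X(D, r) = 2*D
X(160, 211) + 18598 = 2*160 + 18598 = 320 + 18598 = 18918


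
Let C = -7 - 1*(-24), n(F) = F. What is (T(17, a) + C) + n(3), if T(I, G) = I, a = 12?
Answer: 37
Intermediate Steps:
C = 17 (C = -7 + 24 = 17)
(T(17, a) + C) + n(3) = (17 + 17) + 3 = 34 + 3 = 37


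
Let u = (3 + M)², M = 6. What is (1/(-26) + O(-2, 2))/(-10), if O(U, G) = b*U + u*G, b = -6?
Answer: -4523/260 ≈ -17.396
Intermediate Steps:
u = 81 (u = (3 + 6)² = 9² = 81)
O(U, G) = -6*U + 81*G
(1/(-26) + O(-2, 2))/(-10) = (1/(-26) + (-6*(-2) + 81*2))/(-10) = -(-1/26 + (12 + 162))/10 = -(-1/26 + 174)/10 = -⅒*4523/26 = -4523/260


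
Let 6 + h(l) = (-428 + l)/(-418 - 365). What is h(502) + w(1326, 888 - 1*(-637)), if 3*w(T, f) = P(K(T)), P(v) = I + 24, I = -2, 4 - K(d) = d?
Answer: 970/783 ≈ 1.2388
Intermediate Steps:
K(d) = 4 - d
h(l) = -4270/783 - l/783 (h(l) = -6 + (-428 + l)/(-418 - 365) = -6 + (-428 + l)/(-783) = -6 + (-428 + l)*(-1/783) = -6 + (428/783 - l/783) = -4270/783 - l/783)
P(v) = 22 (P(v) = -2 + 24 = 22)
w(T, f) = 22/3 (w(T, f) = (1/3)*22 = 22/3)
h(502) + w(1326, 888 - 1*(-637)) = (-4270/783 - 1/783*502) + 22/3 = (-4270/783 - 502/783) + 22/3 = -4772/783 + 22/3 = 970/783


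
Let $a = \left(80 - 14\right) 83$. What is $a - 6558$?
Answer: $-1080$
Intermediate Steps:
$a = 5478$ ($a = 66 \cdot 83 = 5478$)
$a - 6558 = 5478 - 6558 = -1080$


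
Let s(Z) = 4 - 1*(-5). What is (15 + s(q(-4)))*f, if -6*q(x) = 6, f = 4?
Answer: 96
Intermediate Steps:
q(x) = -1 (q(x) = -⅙*6 = -1)
s(Z) = 9 (s(Z) = 4 + 5 = 9)
(15 + s(q(-4)))*f = (15 + 9)*4 = 24*4 = 96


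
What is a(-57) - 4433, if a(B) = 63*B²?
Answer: 200254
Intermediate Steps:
a(-57) - 4433 = 63*(-57)² - 4433 = 63*3249 - 4433 = 204687 - 4433 = 200254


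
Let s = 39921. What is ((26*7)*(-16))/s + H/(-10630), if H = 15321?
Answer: -91797743/60622890 ≈ -1.5142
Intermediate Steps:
((26*7)*(-16))/s + H/(-10630) = ((26*7)*(-16))/39921 + 15321/(-10630) = (182*(-16))*(1/39921) + 15321*(-1/10630) = -2912*1/39921 - 15321/10630 = -416/5703 - 15321/10630 = -91797743/60622890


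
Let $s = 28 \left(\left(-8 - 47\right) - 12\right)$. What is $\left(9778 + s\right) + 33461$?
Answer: $41363$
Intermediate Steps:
$s = -1876$ ($s = 28 \left(\left(-8 - 47\right) - 12\right) = 28 \left(-55 - 12\right) = 28 \left(-67\right) = -1876$)
$\left(9778 + s\right) + 33461 = \left(9778 - 1876\right) + 33461 = 7902 + 33461 = 41363$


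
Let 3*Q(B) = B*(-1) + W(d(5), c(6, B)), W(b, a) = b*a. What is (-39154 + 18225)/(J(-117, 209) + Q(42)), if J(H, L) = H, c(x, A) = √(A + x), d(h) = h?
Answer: 8225097/51083 + 418580*√3/51083 ≈ 175.21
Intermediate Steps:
W(b, a) = a*b
Q(B) = -B/3 + 5*√(6 + B)/3 (Q(B) = (B*(-1) + √(B + 6)*5)/3 = (-B + √(6 + B)*5)/3 = (-B + 5*√(6 + B))/3 = -B/3 + 5*√(6 + B)/3)
(-39154 + 18225)/(J(-117, 209) + Q(42)) = (-39154 + 18225)/(-117 + (-⅓*42 + 5*√(6 + 42)/3)) = -20929/(-117 + (-14 + 5*√48/3)) = -20929/(-117 + (-14 + 5*(4*√3)/3)) = -20929/(-117 + (-14 + 20*√3/3)) = -20929/(-131 + 20*√3/3)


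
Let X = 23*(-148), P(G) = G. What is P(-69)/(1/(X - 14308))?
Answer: 1222128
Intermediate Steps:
X = -3404
P(-69)/(1/(X - 14308)) = -69/(1/(-3404 - 14308)) = -69/(1/(-17712)) = -69/(-1/17712) = -69*(-17712) = 1222128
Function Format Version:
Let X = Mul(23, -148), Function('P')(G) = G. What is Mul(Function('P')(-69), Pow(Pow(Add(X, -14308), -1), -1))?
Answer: 1222128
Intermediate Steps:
X = -3404
Mul(Function('P')(-69), Pow(Pow(Add(X, -14308), -1), -1)) = Mul(-69, Pow(Pow(Add(-3404, -14308), -1), -1)) = Mul(-69, Pow(Pow(-17712, -1), -1)) = Mul(-69, Pow(Rational(-1, 17712), -1)) = Mul(-69, -17712) = 1222128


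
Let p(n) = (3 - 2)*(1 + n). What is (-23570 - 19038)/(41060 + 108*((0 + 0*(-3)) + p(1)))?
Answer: -10652/10319 ≈ -1.0323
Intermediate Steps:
p(n) = 1 + n (p(n) = 1*(1 + n) = 1 + n)
(-23570 - 19038)/(41060 + 108*((0 + 0*(-3)) + p(1))) = (-23570 - 19038)/(41060 + 108*((0 + 0*(-3)) + (1 + 1))) = -42608/(41060 + 108*((0 + 0) + 2)) = -42608/(41060 + 108*(0 + 2)) = -42608/(41060 + 108*2) = -42608/(41060 + 216) = -42608/41276 = -42608*1/41276 = -10652/10319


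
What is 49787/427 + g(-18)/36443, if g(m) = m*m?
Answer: 1814525989/15561161 ≈ 116.61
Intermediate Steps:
g(m) = m**2
49787/427 + g(-18)/36443 = 49787/427 + (-18)**2/36443 = 49787*(1/427) + 324*(1/36443) = 49787/427 + 324/36443 = 1814525989/15561161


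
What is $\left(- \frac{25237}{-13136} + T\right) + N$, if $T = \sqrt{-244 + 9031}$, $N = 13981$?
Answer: $\frac{183679653}{13136} + \sqrt{8787} \approx 14077.0$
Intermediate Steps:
$T = \sqrt{8787} \approx 93.739$
$\left(- \frac{25237}{-13136} + T\right) + N = \left(- \frac{25237}{-13136} + \sqrt{8787}\right) + 13981 = \left(\left(-25237\right) \left(- \frac{1}{13136}\right) + \sqrt{8787}\right) + 13981 = \left(\frac{25237}{13136} + \sqrt{8787}\right) + 13981 = \frac{183679653}{13136} + \sqrt{8787}$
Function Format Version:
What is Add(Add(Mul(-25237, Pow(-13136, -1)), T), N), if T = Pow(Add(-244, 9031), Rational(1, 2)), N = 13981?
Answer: Add(Rational(183679653, 13136), Pow(8787, Rational(1, 2))) ≈ 14077.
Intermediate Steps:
T = Pow(8787, Rational(1, 2)) ≈ 93.739
Add(Add(Mul(-25237, Pow(-13136, -1)), T), N) = Add(Add(Mul(-25237, Pow(-13136, -1)), Pow(8787, Rational(1, 2))), 13981) = Add(Add(Mul(-25237, Rational(-1, 13136)), Pow(8787, Rational(1, 2))), 13981) = Add(Add(Rational(25237, 13136), Pow(8787, Rational(1, 2))), 13981) = Add(Rational(183679653, 13136), Pow(8787, Rational(1, 2)))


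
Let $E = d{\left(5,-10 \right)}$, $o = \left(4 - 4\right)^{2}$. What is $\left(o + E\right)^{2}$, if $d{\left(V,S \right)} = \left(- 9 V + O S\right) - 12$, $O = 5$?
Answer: $11449$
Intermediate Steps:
$o = 0$ ($o = \left(4 - 4\right)^{2} = 0^{2} = 0$)
$d{\left(V,S \right)} = -12 - 9 V + 5 S$ ($d{\left(V,S \right)} = \left(- 9 V + 5 S\right) - 12 = -12 - 9 V + 5 S$)
$E = -107$ ($E = -12 - 45 + 5 \left(-10\right) = -12 - 45 - 50 = -107$)
$\left(o + E\right)^{2} = \left(0 - 107\right)^{2} = \left(-107\right)^{2} = 11449$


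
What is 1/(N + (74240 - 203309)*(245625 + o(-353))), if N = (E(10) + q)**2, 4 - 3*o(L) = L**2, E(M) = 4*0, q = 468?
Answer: -1/26341473186 ≈ -3.7963e-11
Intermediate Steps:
E(M) = 0
o(L) = 4/3 - L**2/3
N = 219024 (N = (0 + 468)**2 = 468**2 = 219024)
1/(N + (74240 - 203309)*(245625 + o(-353))) = 1/(219024 + (74240 - 203309)*(245625 + (4/3 - 1/3*(-353)**2))) = 1/(219024 - 129069*(245625 + (4/3 - 1/3*124609))) = 1/(219024 - 129069*(245625 + (4/3 - 124609/3))) = 1/(219024 - 129069*(245625 - 41535)) = 1/(219024 - 129069*204090) = 1/(219024 - 26341692210) = 1/(-26341473186) = -1/26341473186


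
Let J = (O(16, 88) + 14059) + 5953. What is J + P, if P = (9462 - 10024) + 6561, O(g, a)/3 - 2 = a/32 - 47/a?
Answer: 2290081/88 ≈ 26024.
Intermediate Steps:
O(g, a) = 6 - 141/a + 3*a/32 (O(g, a) = 6 + 3*(a/32 - 47/a) = 6 + 3*(-47/a + a/32) = 6 + (-141/a + 3*a/32) = 6 - 141/a + 3*a/32)
P = 5999 (P = -562 + 6561 = 5999)
J = 1762169/88 (J = ((6 - 141/88 + (3/32)*88) + 14059) + 5953 = ((6 - 141*1/88 + 33/4) + 14059) + 5953 = ((6 - 141/88 + 33/4) + 14059) + 5953 = (1113/88 + 14059) + 5953 = 1238305/88 + 5953 = 1762169/88 ≈ 20025.)
J + P = 1762169/88 + 5999 = 2290081/88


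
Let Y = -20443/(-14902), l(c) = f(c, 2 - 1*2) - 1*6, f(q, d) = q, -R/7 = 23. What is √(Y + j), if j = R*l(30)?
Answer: I*√857772308270/14902 ≈ 62.15*I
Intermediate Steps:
R = -161 (R = -7*23 = -161)
l(c) = -6 + c (l(c) = c - 1*6 = c - 6 = -6 + c)
Y = 20443/14902 (Y = -20443*(-1/14902) = 20443/14902 ≈ 1.3718)
j = -3864 (j = -161*(-6 + 30) = -161*24 = -3864)
√(Y + j) = √(20443/14902 - 3864) = √(-57560885/14902) = I*√857772308270/14902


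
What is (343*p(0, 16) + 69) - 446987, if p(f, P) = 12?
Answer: -442802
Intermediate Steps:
(343*p(0, 16) + 69) - 446987 = (343*12 + 69) - 446987 = (4116 + 69) - 446987 = 4185 - 446987 = -442802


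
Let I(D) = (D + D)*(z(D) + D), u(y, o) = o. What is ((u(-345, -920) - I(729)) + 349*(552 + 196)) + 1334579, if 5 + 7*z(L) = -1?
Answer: 3731551/7 ≈ 5.3308e+5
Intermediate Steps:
z(L) = -6/7 (z(L) = -5/7 + (⅐)*(-1) = -5/7 - ⅐ = -6/7)
I(D) = 2*D*(-6/7 + D) (I(D) = (D + D)*(-6/7 + D) = (2*D)*(-6/7 + D) = 2*D*(-6/7 + D))
((u(-345, -920) - I(729)) + 349*(552 + 196)) + 1334579 = ((-920 - 2*729*(-6 + 7*729)/7) + 349*(552 + 196)) + 1334579 = ((-920 - 2*729*(-6 + 5103)/7) + 349*748) + 1334579 = ((-920 - 2*729*5097/7) + 261052) + 1334579 = ((-920 - 1*7431426/7) + 261052) + 1334579 = ((-920 - 7431426/7) + 261052) + 1334579 = (-7437866/7 + 261052) + 1334579 = -5610502/7 + 1334579 = 3731551/7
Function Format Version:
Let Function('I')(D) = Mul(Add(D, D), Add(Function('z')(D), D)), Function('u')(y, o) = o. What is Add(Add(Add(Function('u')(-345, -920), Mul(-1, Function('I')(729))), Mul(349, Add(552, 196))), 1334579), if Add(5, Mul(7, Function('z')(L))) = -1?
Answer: Rational(3731551, 7) ≈ 5.3308e+5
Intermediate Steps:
Function('z')(L) = Rational(-6, 7) (Function('z')(L) = Add(Rational(-5, 7), Mul(Rational(1, 7), -1)) = Add(Rational(-5, 7), Rational(-1, 7)) = Rational(-6, 7))
Function('I')(D) = Mul(2, D, Add(Rational(-6, 7), D)) (Function('I')(D) = Mul(Add(D, D), Add(Rational(-6, 7), D)) = Mul(Mul(2, D), Add(Rational(-6, 7), D)) = Mul(2, D, Add(Rational(-6, 7), D)))
Add(Add(Add(Function('u')(-345, -920), Mul(-1, Function('I')(729))), Mul(349, Add(552, 196))), 1334579) = Add(Add(Add(-920, Mul(-1, Mul(Rational(2, 7), 729, Add(-6, Mul(7, 729))))), Mul(349, Add(552, 196))), 1334579) = Add(Add(Add(-920, Mul(-1, Mul(Rational(2, 7), 729, Add(-6, 5103)))), Mul(349, 748)), 1334579) = Add(Add(Add(-920, Mul(-1, Mul(Rational(2, 7), 729, 5097))), 261052), 1334579) = Add(Add(Add(-920, Mul(-1, Rational(7431426, 7))), 261052), 1334579) = Add(Add(Add(-920, Rational(-7431426, 7)), 261052), 1334579) = Add(Add(Rational(-7437866, 7), 261052), 1334579) = Add(Rational(-5610502, 7), 1334579) = Rational(3731551, 7)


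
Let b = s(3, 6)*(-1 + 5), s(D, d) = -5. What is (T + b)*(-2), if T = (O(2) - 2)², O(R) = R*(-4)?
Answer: -160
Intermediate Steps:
O(R) = -4*R
T = 100 (T = (-4*2 - 2)² = (-8 - 2)² = (-10)² = 100)
b = -20 (b = -5*(-1 + 5) = -5*4 = -20)
(T + b)*(-2) = (100 - 20)*(-2) = 80*(-2) = -160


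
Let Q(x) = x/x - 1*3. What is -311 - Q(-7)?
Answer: -309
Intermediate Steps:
Q(x) = -2 (Q(x) = 1 - 3 = -2)
-311 - Q(-7) = -311 - 1*(-2) = -311 + 2 = -309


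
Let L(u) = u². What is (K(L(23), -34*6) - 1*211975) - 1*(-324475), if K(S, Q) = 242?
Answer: 112742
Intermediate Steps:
(K(L(23), -34*6) - 1*211975) - 1*(-324475) = (242 - 1*211975) - 1*(-324475) = (242 - 211975) + 324475 = -211733 + 324475 = 112742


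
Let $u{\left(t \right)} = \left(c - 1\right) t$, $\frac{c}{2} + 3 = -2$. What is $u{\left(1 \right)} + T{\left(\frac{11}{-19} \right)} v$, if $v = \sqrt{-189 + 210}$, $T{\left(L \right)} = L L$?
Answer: $-11 + \frac{121 \sqrt{21}}{361} \approx -9.464$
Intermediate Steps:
$c = -10$ ($c = -6 + 2 \left(-2\right) = -6 - 4 = -10$)
$T{\left(L \right)} = L^{2}$
$u{\left(t \right)} = - 11 t$ ($u{\left(t \right)} = \left(-10 - 1\right) t = - 11 t$)
$v = \sqrt{21} \approx 4.5826$
$u{\left(1 \right)} + T{\left(\frac{11}{-19} \right)} v = \left(-11\right) 1 + \left(\frac{11}{-19}\right)^{2} \sqrt{21} = -11 + \left(11 \left(- \frac{1}{19}\right)\right)^{2} \sqrt{21} = -11 + \left(- \frac{11}{19}\right)^{2} \sqrt{21} = -11 + \frac{121 \sqrt{21}}{361}$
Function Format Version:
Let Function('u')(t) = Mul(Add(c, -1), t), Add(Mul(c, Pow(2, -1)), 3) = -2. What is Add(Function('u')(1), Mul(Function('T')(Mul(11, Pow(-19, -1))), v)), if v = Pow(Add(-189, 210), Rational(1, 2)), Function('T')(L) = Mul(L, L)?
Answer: Add(-11, Mul(Rational(121, 361), Pow(21, Rational(1, 2)))) ≈ -9.4640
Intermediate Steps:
c = -10 (c = Add(-6, Mul(2, -2)) = Add(-6, -4) = -10)
Function('T')(L) = Pow(L, 2)
Function('u')(t) = Mul(-11, t) (Function('u')(t) = Mul(Add(-10, -1), t) = Mul(-11, t))
v = Pow(21, Rational(1, 2)) ≈ 4.5826
Add(Function('u')(1), Mul(Function('T')(Mul(11, Pow(-19, -1))), v)) = Add(Mul(-11, 1), Mul(Pow(Mul(11, Pow(-19, -1)), 2), Pow(21, Rational(1, 2)))) = Add(-11, Mul(Pow(Mul(11, Rational(-1, 19)), 2), Pow(21, Rational(1, 2)))) = Add(-11, Mul(Pow(Rational(-11, 19), 2), Pow(21, Rational(1, 2)))) = Add(-11, Mul(Rational(121, 361), Pow(21, Rational(1, 2))))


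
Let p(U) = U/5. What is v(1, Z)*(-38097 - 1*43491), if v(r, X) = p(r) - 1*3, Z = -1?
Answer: 1142232/5 ≈ 2.2845e+5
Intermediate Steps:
p(U) = U/5 (p(U) = U*(1/5) = U/5)
v(r, X) = -3 + r/5 (v(r, X) = r/5 - 1*3 = r/5 - 3 = -3 + r/5)
v(1, Z)*(-38097 - 1*43491) = (-3 + (1/5)*1)*(-38097 - 1*43491) = (-3 + 1/5)*(-38097 - 43491) = -14/5*(-81588) = 1142232/5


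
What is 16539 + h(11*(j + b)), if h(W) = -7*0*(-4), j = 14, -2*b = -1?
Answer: 16539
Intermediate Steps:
b = ½ (b = -½*(-1) = ½ ≈ 0.50000)
h(W) = 0 (h(W) = 0*(-4) = 0)
16539 + h(11*(j + b)) = 16539 + 0 = 16539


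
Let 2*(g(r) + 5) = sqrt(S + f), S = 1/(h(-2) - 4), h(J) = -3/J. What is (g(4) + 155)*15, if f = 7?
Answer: 2250 + 3*sqrt(165)/2 ≈ 2269.3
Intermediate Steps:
S = -2/5 (S = 1/(-3/(-2) - 4) = 1/(-3*(-1/2) - 4) = 1/(3/2 - 4) = 1/(-5/2) = -2/5 ≈ -0.40000)
g(r) = -5 + sqrt(165)/10 (g(r) = -5 + sqrt(-2/5 + 7)/2 = -5 + sqrt(33/5)/2 = -5 + (sqrt(165)/5)/2 = -5 + sqrt(165)/10)
(g(4) + 155)*15 = ((-5 + sqrt(165)/10) + 155)*15 = (150 + sqrt(165)/10)*15 = 2250 + 3*sqrt(165)/2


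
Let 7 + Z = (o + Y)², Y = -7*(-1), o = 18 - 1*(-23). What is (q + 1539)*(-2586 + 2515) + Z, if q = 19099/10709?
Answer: -1146919177/10709 ≈ -1.0710e+5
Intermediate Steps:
o = 41 (o = 18 + 23 = 41)
q = 19099/10709 (q = 19099*(1/10709) = 19099/10709 ≈ 1.7835)
Y = 7
Z = 2297 (Z = -7 + (41 + 7)² = -7 + 48² = -7 + 2304 = 2297)
(q + 1539)*(-2586 + 2515) + Z = (19099/10709 + 1539)*(-2586 + 2515) + 2297 = (16500250/10709)*(-71) + 2297 = -1171517750/10709 + 2297 = -1146919177/10709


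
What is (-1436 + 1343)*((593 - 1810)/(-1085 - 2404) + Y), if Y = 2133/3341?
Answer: -356749054/3885583 ≈ -91.813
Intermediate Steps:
Y = 2133/3341 (Y = 2133*(1/3341) = 2133/3341 ≈ 0.63843)
(-1436 + 1343)*((593 - 1810)/(-1085 - 2404) + Y) = (-1436 + 1343)*((593 - 1810)/(-1085 - 2404) + 2133/3341) = -93*(-1217/(-3489) + 2133/3341) = -93*(-1217*(-1/3489) + 2133/3341) = -93*(1217/3489 + 2133/3341) = -93*11508034/11656749 = -356749054/3885583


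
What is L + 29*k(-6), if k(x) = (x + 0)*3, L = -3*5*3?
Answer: -567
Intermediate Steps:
L = -45 (L = -15*3 = -45)
k(x) = 3*x (k(x) = x*3 = 3*x)
L + 29*k(-6) = -45 + 29*(3*(-6)) = -45 + 29*(-18) = -45 - 522 = -567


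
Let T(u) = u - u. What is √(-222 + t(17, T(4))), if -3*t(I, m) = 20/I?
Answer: I*√578442/51 ≈ 14.913*I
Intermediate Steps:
T(u) = 0
t(I, m) = -20/(3*I)
√(-222 + t(17, T(4))) = √(-222 - 20/3/17) = √(-222 - 20/3*1/17) = √(-222 - 20/51) = √(-11342/51) = I*√578442/51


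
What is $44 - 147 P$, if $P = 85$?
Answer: $-12451$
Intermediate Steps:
$44 - 147 P = 44 - 12495 = -12451$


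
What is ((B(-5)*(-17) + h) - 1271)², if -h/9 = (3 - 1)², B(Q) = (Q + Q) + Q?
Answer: 1106704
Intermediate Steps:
B(Q) = 3*Q (B(Q) = 2*Q + Q = 3*Q)
h = -36 (h = -9*(3 - 1)² = -9*2² = -9*4 = -36)
((B(-5)*(-17) + h) - 1271)² = (((3*(-5))*(-17) - 36) - 1271)² = ((-15*(-17) - 36) - 1271)² = ((255 - 36) - 1271)² = (219 - 1271)² = (-1052)² = 1106704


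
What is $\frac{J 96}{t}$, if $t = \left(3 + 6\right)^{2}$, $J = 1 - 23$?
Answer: $- \frac{704}{27} \approx -26.074$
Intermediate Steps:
$J = -22$ ($J = 1 - 23 = -22$)
$t = 81$ ($t = 9^{2} = 81$)
$\frac{J 96}{t} = \frac{\left(-22\right) 96}{81} = \left(-2112\right) \frac{1}{81} = - \frac{704}{27}$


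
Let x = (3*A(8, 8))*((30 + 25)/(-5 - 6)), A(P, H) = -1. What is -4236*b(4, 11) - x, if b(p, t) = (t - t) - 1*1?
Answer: 4221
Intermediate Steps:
b(p, t) = -1 (b(p, t) = 0 - 1 = -1)
x = 15 (x = (3*(-1))*((30 + 25)/(-5 - 6)) = -165/(-11) = -165*(-1)/11 = -3*(-5) = 15)
-4236*b(4, 11) - x = -4236*(-1) - 1*15 = 4236 - 15 = 4221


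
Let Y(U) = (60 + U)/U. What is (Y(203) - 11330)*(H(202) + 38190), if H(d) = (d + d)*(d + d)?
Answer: -463178816162/203 ≈ -2.2817e+9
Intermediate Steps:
Y(U) = (60 + U)/U
H(d) = 4*d**2 (H(d) = (2*d)*(2*d) = 4*d**2)
(Y(203) - 11330)*(H(202) + 38190) = ((60 + 203)/203 - 11330)*(4*202**2 + 38190) = ((1/203)*263 - 11330)*(4*40804 + 38190) = (263/203 - 11330)*(163216 + 38190) = -2299727/203*201406 = -463178816162/203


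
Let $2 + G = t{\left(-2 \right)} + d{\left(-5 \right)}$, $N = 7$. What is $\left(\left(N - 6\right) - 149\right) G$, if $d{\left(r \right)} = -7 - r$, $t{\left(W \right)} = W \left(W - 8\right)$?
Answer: $-2368$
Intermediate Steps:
$t{\left(W \right)} = W \left(-8 + W\right)$
$G = 16$ ($G = -2 - \left(2 + 2 \left(-8 - 2\right)\right) = -2 + \left(\left(-2\right) \left(-10\right) + \left(-7 + 5\right)\right) = -2 + \left(20 - 2\right) = -2 + 18 = 16$)
$\left(\left(N - 6\right) - 149\right) G = \left(\left(7 - 6\right) - 149\right) 16 = \left(1 - 149\right) 16 = \left(-148\right) 16 = -2368$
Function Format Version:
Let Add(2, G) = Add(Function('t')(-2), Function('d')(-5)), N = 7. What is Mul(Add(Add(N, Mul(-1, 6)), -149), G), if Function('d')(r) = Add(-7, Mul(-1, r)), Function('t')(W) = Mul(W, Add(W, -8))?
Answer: -2368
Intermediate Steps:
Function('t')(W) = Mul(W, Add(-8, W))
G = 16 (G = Add(-2, Add(Mul(-2, Add(-8, -2)), Add(-7, Mul(-1, -5)))) = Add(-2, Add(Mul(-2, -10), Add(-7, 5))) = Add(-2, Add(20, -2)) = Add(-2, 18) = 16)
Mul(Add(Add(N, Mul(-1, 6)), -149), G) = Mul(Add(Add(7, Mul(-1, 6)), -149), 16) = Mul(Add(Add(7, -6), -149), 16) = Mul(Add(1, -149), 16) = Mul(-148, 16) = -2368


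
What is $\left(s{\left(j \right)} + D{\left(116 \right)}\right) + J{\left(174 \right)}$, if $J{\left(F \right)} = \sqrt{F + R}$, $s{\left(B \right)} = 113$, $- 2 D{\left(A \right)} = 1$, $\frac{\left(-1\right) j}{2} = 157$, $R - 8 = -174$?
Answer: $\frac{225}{2} + 2 \sqrt{2} \approx 115.33$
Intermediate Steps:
$R = -166$ ($R = 8 - 174 = -166$)
$j = -314$ ($j = \left(-2\right) 157 = -314$)
$D{\left(A \right)} = - \frac{1}{2}$ ($D{\left(A \right)} = \left(- \frac{1}{2}\right) 1 = - \frac{1}{2}$)
$J{\left(F \right)} = \sqrt{-166 + F}$ ($J{\left(F \right)} = \sqrt{F - 166} = \sqrt{-166 + F}$)
$\left(s{\left(j \right)} + D{\left(116 \right)}\right) + J{\left(174 \right)} = \left(113 - \frac{1}{2}\right) + \sqrt{-166 + 174} = \frac{225}{2} + \sqrt{8} = \frac{225}{2} + 2 \sqrt{2}$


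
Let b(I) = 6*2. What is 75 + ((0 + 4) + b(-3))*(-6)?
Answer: -21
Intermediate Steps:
b(I) = 12
75 + ((0 + 4) + b(-3))*(-6) = 75 + ((0 + 4) + 12)*(-6) = 75 + (4 + 12)*(-6) = 75 + 16*(-6) = 75 - 96 = -21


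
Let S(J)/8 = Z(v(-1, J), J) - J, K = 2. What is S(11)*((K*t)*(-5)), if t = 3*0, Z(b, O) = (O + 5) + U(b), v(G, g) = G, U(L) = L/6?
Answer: 0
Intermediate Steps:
U(L) = L/6 (U(L) = L*(⅙) = L/6)
Z(b, O) = 5 + O + b/6 (Z(b, O) = (O + 5) + b/6 = (5 + O) + b/6 = 5 + O + b/6)
S(J) = 116/3 (S(J) = 8*((5 + J + (⅙)*(-1)) - J) = 8*((5 + J - ⅙) - J) = 8*((29/6 + J) - J) = 8*(29/6) = 116/3)
t = 0
S(11)*((K*t)*(-5)) = 116*((2*0)*(-5))/3 = 116*(0*(-5))/3 = (116/3)*0 = 0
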